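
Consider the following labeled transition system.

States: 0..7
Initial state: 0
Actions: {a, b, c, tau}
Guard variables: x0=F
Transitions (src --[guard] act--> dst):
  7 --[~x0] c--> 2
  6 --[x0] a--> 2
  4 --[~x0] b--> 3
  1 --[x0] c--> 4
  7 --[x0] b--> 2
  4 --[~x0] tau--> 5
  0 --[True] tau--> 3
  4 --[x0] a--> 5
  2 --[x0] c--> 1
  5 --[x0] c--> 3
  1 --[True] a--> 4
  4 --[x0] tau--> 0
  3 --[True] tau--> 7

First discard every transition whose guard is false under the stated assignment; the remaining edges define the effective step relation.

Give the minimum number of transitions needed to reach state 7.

Answer: 2

Trace:
Layered search for 7:
  depth 0: {0}
  depth 1: {3}
  depth 2: {7}
depth(7)=2, e.g. tau·tau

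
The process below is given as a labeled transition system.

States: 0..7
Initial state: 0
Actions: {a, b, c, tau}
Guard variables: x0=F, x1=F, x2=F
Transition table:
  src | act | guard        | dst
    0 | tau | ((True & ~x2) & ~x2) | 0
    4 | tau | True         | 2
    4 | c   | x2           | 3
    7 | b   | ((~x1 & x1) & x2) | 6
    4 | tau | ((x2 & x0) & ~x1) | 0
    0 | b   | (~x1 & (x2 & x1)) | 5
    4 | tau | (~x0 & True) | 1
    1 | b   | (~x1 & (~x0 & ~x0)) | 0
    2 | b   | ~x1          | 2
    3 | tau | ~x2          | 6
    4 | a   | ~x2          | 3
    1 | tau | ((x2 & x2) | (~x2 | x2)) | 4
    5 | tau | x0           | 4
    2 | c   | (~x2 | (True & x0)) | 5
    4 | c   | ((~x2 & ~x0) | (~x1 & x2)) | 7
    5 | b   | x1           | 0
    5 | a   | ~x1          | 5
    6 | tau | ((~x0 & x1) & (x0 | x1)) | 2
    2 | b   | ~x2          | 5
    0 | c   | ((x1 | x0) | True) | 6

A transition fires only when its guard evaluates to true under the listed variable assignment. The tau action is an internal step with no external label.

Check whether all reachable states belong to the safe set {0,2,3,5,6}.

Allowed set {0,2,3,5,6}
R = {0,6}
  0: ok
  6: ok

Answer: INVARIANT HOLDS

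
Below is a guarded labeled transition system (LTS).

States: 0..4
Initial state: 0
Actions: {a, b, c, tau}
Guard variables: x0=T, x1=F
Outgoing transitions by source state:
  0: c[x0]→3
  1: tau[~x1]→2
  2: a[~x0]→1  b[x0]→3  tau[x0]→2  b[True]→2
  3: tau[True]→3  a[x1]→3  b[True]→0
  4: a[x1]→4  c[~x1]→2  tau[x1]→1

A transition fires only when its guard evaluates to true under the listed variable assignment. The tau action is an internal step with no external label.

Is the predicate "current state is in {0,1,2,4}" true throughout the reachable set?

Safe = {0,1,2,4}
R = {0,3}
  0: ok
  3: VIOLATES
reach 3 via c — violates

Answer: INVARIANT VIOLATED at state 3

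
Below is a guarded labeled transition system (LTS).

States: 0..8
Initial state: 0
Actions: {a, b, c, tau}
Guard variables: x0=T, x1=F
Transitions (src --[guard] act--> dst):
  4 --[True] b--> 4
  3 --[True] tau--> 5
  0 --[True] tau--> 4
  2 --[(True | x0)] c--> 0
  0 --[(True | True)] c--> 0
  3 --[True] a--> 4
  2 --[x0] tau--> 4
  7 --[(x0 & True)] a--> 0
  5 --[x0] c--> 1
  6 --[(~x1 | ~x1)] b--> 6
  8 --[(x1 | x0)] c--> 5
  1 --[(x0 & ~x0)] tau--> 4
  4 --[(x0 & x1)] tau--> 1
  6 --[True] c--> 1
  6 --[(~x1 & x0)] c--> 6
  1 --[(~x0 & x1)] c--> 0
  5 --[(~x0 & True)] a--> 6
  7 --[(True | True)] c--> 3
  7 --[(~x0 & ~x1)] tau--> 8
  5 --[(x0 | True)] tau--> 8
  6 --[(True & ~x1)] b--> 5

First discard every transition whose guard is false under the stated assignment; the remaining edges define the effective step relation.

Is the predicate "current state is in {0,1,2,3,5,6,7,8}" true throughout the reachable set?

Answer: INVARIANT VIOLATED at state 4

Trace:
Safe = {0,1,2,3,5,6,7,8}
Reach set: {0,4}
  0: ✓
  4: outside
reach 4 via tau — violates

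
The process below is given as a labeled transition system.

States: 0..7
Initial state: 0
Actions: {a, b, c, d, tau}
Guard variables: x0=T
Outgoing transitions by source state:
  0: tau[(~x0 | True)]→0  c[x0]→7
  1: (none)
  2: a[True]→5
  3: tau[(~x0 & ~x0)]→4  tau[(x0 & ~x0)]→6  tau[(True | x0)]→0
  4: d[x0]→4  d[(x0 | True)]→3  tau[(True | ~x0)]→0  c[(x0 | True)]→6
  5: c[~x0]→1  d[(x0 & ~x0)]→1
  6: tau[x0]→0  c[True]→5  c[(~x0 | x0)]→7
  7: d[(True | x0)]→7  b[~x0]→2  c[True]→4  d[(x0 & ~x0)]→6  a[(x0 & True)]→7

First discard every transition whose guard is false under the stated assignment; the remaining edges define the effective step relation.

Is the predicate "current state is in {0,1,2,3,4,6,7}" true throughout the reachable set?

Allowed set {0,1,2,3,4,6,7}
Reach set: {0,3,4,5,6,7}
  0: safe
  3: safe
  4: safe
  5: VIOLATES
  6: safe
  7: safe
witness against invariant: c·c·c·c → 5

Answer: INVARIANT VIOLATED at state 5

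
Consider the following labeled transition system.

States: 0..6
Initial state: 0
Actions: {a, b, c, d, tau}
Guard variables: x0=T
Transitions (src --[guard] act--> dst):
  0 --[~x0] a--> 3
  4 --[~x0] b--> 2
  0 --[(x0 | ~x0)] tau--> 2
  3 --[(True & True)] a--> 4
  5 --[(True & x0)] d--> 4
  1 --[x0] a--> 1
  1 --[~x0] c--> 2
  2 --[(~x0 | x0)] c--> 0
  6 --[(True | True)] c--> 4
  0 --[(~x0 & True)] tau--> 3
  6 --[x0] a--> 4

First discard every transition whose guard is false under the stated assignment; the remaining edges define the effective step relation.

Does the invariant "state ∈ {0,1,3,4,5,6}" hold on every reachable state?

Allowed set {0,1,3,4,5,6}
R = {0,2}
  0: safe
  2: VIOLATES
counterexample path to 2: tau

Answer: INVARIANT VIOLATED at state 2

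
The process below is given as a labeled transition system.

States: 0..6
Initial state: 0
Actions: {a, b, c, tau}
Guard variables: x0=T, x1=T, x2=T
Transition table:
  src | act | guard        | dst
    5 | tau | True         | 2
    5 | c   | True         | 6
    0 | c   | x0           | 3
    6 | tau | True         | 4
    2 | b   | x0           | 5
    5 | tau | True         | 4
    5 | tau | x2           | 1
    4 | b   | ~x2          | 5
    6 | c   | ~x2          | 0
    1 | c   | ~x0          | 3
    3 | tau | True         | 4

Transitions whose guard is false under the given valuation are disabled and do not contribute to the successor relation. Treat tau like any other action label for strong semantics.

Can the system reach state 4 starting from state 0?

Answer: REACHABLE

Analysis:
Guard filter leaves 8 enabled edge(s).
L0 = {0}
L1 = {3}  cumulative {0,3}
L2 = {4}  cumulative {0,3,4}
Reachable = {0,3,4}
witness 4: c·tau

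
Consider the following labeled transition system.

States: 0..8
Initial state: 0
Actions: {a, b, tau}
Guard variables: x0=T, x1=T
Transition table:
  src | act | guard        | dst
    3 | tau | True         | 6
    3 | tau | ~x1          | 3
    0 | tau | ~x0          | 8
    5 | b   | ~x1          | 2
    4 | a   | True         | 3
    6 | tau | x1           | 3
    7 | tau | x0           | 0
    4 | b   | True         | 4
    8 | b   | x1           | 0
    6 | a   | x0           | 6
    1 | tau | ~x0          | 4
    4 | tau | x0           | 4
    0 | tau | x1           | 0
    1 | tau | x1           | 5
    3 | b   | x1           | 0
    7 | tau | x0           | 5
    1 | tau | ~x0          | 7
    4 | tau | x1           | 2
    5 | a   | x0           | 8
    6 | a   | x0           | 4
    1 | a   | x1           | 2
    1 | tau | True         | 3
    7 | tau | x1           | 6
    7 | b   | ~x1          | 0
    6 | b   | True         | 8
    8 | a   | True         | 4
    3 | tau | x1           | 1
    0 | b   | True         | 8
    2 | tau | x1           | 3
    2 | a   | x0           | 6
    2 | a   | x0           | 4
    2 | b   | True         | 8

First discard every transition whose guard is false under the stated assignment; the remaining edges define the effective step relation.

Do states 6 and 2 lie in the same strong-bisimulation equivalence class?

Bisimulation quotient by refinement:
  P[0] = {{0,1,2,3,4,5,6,7,8}}
  P[1] = {{0,3},{1},{2,4,6},{5},{7},{8}}
  P[2] = {{0},{1},{2,6},{3},{4},{5},{7},{8}}
8 equivalence class(es) (converged in 3)
[6]={2,6}  [2]={2,6}

Answer: BISIMILAR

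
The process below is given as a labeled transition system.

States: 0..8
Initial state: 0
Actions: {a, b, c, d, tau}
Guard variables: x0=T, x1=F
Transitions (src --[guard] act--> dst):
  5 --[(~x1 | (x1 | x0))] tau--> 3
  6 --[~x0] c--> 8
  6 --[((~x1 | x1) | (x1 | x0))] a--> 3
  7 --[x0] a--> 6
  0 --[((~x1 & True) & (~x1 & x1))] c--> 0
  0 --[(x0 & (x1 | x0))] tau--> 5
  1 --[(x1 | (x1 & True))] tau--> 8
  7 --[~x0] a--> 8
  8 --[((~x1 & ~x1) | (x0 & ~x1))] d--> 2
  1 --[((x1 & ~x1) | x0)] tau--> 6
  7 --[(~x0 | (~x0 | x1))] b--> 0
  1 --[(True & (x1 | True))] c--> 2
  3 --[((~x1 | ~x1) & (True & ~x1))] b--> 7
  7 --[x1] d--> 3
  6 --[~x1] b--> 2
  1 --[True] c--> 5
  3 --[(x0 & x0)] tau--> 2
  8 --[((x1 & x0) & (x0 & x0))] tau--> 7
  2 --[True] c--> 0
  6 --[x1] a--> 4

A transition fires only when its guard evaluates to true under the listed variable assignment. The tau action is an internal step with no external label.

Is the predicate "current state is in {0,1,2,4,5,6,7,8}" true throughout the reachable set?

Safe = {0,1,2,4,5,6,7,8}
Reachable = {0,2,3,5,6,7}
  0: ✓
  2: ✓
  3: outside
  5: ✓
  6: ✓
  7: ✓
witness against invariant: tau·tau → 3

Answer: INVARIANT VIOLATED at state 3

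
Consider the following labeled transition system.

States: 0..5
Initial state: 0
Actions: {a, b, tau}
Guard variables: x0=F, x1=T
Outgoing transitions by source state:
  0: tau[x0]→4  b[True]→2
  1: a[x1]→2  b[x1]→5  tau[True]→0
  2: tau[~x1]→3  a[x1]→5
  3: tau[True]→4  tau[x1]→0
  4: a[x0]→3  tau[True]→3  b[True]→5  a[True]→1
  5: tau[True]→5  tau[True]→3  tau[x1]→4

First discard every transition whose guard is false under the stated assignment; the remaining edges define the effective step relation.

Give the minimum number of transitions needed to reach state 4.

Answer: 3

Analysis:
Layered search for 4:
  Layer 0: {0}
  Layer 1: {2}
  Layer 2: {5}
  Layer 3: {3,4}
first hit 4 at d=3 via b·a·tau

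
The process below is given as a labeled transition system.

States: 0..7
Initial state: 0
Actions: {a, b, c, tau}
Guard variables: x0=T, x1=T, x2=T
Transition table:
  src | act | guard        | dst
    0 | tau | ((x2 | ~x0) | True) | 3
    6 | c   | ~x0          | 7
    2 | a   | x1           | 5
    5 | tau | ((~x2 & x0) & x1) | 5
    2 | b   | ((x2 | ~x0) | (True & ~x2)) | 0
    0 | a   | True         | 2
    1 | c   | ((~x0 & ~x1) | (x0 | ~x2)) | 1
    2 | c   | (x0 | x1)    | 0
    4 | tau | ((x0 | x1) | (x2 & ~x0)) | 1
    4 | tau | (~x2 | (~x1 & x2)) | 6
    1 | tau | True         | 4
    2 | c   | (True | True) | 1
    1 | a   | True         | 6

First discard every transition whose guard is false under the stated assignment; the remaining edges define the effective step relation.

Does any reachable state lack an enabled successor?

Reachable = {0,1,2,3,4,5,6}
  0: a→2  tau→3  [2 exit(s)]
  1: a→6  c→1  tau→4  [3 exit(s)]
  2: a→5  b→0  c→0  c→1  [4 exit(s)]
  3: ∅  [deadlock]
  4: tau→1  [1 exit(s)]
  5: ∅  [deadlock]
  6: ∅  [deadlock]
witness 3: tau

Answer: DEADLOCK at state 3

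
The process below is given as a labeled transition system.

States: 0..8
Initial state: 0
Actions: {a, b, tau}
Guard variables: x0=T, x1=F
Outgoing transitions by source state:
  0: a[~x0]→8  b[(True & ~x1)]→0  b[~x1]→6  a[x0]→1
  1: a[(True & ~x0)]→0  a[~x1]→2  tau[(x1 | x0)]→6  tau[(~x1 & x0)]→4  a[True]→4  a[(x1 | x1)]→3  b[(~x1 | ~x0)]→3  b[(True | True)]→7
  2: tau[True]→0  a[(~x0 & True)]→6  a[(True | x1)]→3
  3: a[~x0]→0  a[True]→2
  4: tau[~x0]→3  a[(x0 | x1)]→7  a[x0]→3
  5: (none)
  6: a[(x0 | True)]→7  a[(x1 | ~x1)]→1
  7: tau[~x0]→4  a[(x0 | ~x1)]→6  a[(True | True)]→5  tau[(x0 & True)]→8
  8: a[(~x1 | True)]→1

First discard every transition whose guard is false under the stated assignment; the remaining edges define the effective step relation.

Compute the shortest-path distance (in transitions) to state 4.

BFS to 4:
  Layer 0: {0}
  Layer 1: {1,6}
  Layer 2: {2,3,4,7}
4 enters at depth 2; path a·a

Answer: 2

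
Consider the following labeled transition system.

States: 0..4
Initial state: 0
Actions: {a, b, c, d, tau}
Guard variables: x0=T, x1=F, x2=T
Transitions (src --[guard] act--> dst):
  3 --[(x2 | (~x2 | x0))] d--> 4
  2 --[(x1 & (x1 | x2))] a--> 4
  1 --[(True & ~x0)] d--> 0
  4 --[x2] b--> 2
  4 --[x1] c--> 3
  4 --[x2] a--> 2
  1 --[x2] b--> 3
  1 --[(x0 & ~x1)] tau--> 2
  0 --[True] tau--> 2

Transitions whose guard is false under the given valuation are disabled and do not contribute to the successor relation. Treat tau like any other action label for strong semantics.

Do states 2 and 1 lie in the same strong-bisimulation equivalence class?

Compute ~ classes (split until stable):
  P[0] = {{0,1,2,3,4}}
  P[1] = {{0},{1},{2},{3},{4}}
stable after 2 split(s): 5 block(s)
2∈{2}, 1∈{1}

Answer: NOT BISIMILAR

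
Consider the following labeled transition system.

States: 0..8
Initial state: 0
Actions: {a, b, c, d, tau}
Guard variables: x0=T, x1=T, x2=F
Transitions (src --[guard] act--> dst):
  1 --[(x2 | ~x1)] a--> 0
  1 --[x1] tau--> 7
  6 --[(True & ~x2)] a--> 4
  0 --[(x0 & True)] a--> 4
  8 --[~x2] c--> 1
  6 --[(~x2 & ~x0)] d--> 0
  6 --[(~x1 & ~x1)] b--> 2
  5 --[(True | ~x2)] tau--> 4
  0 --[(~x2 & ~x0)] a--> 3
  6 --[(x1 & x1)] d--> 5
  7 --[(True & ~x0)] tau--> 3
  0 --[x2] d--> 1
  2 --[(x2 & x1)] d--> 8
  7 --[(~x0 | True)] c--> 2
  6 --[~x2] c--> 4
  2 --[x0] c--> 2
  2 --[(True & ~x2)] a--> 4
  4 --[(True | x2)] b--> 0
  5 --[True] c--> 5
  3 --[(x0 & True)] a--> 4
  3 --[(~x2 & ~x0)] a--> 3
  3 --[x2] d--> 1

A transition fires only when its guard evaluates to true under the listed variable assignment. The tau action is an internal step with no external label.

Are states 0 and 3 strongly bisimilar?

Bisimulation quotient by refinement:
  round 0: {{0,1,2,3,4,5,6,7,8}}
  round 1: {{0,3},{1},{2},{4},{5},{6},{7,8}}
  round 2: {{0,3},{1},{2},{4},{5},{6},{7},{8}}
8 equivalence class(es) (converged in 3)
[0]={0,3}  [3]={0,3}

Answer: BISIMILAR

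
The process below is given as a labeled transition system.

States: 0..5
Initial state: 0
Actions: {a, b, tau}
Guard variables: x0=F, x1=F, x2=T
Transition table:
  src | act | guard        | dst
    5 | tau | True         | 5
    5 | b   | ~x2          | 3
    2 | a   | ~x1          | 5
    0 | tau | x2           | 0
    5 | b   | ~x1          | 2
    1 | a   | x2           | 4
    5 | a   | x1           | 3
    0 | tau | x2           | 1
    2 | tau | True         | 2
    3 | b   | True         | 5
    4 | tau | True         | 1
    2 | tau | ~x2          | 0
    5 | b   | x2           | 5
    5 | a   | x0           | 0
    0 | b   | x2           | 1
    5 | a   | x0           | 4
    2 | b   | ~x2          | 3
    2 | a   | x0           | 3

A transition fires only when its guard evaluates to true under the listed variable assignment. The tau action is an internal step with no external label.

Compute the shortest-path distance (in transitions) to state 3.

BFS to 3:
  Layer 0: {0}
  Layer 1: {1}
  Layer 2: {4}
3 never appears.

Answer: UNREACHABLE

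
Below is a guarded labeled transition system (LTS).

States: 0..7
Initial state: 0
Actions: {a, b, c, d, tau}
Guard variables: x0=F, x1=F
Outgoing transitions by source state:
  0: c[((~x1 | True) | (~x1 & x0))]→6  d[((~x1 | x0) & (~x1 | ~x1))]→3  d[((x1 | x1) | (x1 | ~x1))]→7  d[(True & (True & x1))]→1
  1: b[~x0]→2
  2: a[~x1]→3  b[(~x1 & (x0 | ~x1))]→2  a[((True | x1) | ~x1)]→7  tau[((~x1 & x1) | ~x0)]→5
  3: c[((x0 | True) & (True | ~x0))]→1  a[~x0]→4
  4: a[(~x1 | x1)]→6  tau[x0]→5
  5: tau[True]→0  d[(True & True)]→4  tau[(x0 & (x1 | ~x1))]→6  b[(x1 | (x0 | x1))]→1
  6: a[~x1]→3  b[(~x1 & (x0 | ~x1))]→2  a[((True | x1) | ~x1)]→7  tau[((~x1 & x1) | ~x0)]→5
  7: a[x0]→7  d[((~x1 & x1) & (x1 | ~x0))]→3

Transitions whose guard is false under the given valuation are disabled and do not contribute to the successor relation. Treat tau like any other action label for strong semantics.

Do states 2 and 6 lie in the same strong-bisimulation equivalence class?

Refine partition for ~:
  P[0] = {{0,1,2,3,4,5,6,7}}
  P[1] = {{0},{1},{2,6},{3},{4},{5},{7}}
7 equivalence class(es) (converged in 2)
[2]={2,6}  [6]={2,6}

Answer: BISIMILAR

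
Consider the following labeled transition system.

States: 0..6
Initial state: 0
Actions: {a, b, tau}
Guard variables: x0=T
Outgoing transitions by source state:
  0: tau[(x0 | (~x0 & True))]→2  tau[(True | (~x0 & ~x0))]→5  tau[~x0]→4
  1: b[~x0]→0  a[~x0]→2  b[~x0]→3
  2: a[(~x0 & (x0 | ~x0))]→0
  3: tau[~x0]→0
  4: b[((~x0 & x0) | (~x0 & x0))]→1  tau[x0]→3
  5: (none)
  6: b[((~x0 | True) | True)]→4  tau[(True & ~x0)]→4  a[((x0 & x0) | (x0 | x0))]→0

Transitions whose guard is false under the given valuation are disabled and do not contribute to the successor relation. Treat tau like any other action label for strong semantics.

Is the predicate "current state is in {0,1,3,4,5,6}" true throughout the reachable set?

Answer: INVARIANT VIOLATED at state 2

Working:
Safe = {0,1,3,4,5,6}
Reach set: {0,2,5}
  0: safe
  2: VIOLATES
  5: safe
reach 2 via tau — violates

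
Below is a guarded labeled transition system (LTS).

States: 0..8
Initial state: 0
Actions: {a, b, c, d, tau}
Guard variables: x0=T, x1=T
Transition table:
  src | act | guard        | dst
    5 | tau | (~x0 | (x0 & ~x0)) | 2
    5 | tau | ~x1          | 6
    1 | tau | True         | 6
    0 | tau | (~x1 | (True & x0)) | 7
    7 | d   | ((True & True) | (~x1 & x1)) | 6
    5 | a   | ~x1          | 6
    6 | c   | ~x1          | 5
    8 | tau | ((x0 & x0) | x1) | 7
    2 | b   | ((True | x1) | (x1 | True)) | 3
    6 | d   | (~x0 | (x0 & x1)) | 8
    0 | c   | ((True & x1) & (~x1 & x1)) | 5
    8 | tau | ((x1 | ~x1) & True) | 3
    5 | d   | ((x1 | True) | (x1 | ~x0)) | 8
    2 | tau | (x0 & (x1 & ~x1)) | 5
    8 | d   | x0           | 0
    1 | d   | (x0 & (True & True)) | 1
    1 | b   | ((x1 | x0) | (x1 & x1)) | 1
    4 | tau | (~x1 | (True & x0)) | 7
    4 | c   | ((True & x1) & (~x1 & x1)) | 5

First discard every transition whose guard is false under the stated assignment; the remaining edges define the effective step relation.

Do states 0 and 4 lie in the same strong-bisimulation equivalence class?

Compute ~ classes (split until stable):
  π0 = {{0,1,2,3,4,5,6,7,8}}
  π1 = {{0,4},{1},{2},{3},{5,6,7},{8}}
  π2 = {{0,4},{1},{2},{3},{5,6},{7},{8}}
Fixed point at round 3; 7 class(es).
[0]={0,4}  [4]={0,4}

Answer: BISIMILAR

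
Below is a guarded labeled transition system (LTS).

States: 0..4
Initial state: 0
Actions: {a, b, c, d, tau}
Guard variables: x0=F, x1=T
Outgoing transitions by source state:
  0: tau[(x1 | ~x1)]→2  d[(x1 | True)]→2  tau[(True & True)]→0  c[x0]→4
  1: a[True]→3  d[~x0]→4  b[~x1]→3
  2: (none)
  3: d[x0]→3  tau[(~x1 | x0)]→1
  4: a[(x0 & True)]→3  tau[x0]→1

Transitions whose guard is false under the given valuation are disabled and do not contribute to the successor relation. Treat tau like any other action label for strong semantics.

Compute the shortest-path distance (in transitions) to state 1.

Answer: UNREACHABLE

Trace:
Breadth-first toward 1:
  depth 0: {0}
  depth 1: {2}
1 never appears.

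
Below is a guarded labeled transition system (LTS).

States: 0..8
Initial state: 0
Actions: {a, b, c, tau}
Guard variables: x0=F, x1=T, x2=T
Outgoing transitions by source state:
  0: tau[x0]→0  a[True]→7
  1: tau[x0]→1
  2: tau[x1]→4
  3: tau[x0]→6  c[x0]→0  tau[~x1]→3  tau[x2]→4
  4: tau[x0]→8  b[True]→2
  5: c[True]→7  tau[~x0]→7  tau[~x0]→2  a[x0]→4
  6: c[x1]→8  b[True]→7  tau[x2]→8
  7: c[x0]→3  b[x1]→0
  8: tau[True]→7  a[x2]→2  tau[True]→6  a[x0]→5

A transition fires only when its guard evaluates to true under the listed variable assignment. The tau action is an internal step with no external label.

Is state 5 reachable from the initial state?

Guard filter leaves 14 enabled edge(s).
Layer 0: {0}
Layer 1: {7}  cumulative {0,7}
Reach set: {0,7}

Answer: UNREACHABLE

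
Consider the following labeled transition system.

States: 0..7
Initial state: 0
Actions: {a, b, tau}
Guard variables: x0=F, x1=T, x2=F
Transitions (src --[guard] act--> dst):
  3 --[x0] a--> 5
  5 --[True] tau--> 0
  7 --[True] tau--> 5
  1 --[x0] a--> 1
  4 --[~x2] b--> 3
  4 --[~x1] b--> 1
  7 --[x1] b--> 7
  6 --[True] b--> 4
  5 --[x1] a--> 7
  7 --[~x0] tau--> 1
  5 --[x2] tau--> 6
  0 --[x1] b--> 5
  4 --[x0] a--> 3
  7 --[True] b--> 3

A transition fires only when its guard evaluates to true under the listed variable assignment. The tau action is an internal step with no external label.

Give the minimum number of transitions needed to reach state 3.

Answer: 3

Working:
BFS to 3:
  L0 = {0}
  L1 = {5}
  L2 = {7}
  L3 = {1,3}
3 enters at depth 3; path b·a·b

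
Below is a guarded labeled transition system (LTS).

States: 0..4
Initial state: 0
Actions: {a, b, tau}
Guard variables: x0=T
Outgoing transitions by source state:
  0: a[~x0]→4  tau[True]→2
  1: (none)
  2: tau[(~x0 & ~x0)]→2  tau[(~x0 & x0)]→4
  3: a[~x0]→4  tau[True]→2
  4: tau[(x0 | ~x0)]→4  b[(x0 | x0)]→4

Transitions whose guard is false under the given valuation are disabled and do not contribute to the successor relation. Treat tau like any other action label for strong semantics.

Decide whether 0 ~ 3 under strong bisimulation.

Answer: BISIMILAR

Working:
Refine partition for ~:
  π0 = {{0,1,2,3,4}}
  π1 = {{0,3},{1,2},{4}}
3 equivalence class(es) (converged in 2)
class of 0: {0,3}; class of 3: {0,3}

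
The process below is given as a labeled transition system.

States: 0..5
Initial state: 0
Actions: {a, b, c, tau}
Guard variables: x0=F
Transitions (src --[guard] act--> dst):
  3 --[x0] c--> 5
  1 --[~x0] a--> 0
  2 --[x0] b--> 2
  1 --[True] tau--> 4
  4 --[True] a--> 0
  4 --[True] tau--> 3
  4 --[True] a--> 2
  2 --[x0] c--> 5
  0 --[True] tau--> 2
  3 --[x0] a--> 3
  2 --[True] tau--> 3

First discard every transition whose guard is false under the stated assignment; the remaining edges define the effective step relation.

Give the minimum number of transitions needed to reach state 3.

Answer: 2

Working:
BFS to 3:
  L0 = {0}
  L1 = {2}
  L2 = {3}
first hit 3 at d=2 via tau·tau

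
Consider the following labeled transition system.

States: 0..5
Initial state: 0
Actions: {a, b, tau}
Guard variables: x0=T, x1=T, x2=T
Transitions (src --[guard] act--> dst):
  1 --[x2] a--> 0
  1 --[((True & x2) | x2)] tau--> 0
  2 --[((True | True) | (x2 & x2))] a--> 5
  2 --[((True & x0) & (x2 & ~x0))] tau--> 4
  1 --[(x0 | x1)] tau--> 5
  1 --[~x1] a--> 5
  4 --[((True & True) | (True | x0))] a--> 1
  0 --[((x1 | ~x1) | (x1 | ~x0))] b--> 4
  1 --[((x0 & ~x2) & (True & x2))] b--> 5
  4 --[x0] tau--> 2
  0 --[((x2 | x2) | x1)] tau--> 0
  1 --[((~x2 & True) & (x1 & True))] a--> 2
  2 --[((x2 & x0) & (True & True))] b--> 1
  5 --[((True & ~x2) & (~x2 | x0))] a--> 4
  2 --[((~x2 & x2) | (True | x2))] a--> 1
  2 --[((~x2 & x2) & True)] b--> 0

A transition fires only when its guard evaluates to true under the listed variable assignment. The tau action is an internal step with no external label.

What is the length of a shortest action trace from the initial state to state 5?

Answer: 3

Analysis:
Layered search for 5:
  L0 = {0}
  L1 = {4}
  L2 = {1,2}
  L3 = {5}
depth(5)=3, e.g. b·a·tau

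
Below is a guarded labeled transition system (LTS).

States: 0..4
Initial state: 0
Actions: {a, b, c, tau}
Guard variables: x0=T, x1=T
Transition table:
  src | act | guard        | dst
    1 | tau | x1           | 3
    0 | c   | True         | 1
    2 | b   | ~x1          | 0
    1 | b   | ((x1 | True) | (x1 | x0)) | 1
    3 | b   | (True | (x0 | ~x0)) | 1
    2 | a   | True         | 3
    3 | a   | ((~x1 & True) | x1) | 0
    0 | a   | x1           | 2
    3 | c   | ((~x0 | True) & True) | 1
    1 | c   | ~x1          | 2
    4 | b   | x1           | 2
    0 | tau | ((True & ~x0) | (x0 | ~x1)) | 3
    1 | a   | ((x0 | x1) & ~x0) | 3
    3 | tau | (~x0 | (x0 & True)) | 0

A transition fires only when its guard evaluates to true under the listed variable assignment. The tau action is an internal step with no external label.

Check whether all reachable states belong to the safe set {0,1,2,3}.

Answer: INVARIANT HOLDS

Trace:
Safe = {0,1,2,3}
R = {0,1,2,3}
  0: safe
  1: safe
  2: safe
  3: safe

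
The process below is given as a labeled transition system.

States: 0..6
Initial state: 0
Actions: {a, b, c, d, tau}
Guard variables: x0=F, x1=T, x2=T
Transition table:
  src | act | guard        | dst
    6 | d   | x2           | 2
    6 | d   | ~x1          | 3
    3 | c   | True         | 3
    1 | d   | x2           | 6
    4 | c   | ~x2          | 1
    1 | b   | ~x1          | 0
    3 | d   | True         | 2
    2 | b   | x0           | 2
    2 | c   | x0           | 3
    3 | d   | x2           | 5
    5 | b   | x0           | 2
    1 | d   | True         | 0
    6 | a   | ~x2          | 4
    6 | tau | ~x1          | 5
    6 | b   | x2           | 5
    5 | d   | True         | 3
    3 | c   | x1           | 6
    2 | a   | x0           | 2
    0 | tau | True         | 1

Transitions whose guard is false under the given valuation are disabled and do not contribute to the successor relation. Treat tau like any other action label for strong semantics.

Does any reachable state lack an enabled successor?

Answer: DEADLOCK at state 2

Analysis:
Reachable = {0,1,2,3,5,6}
  0: tau→1  [1 exit(s)]
  1: d→0  d→6  [2 exit(s)]
  2: ∅  [deadlock]
  3: c→3  c→6  d→2  d→5  [4 exit(s)]
  5: d→3  [1 exit(s)]
  6: b→5  d→2  [2 exit(s)]
witness 2: tau·d·d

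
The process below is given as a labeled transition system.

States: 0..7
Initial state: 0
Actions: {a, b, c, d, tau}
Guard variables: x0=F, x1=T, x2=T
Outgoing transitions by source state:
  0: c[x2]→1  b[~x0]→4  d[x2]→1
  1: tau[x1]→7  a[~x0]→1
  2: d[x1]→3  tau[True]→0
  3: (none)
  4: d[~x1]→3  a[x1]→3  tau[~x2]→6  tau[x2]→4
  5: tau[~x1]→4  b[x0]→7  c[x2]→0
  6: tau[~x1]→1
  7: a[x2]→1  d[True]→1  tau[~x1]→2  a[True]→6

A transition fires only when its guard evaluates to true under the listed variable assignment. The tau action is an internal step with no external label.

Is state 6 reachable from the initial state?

Answer: REACHABLE

Analysis:
Guard filter leaves 13 enabled edge(s).
L0 = {0}
L1 = {1,4}  cumulative {0,1,4}
L2 = {3,7}  cumulative {0,1,3,4,7}
L3 = {6}  cumulative {0,1,3,4,6,7}
Reach set: {0,1,3,4,6,7}
Path to 6: c·tau·a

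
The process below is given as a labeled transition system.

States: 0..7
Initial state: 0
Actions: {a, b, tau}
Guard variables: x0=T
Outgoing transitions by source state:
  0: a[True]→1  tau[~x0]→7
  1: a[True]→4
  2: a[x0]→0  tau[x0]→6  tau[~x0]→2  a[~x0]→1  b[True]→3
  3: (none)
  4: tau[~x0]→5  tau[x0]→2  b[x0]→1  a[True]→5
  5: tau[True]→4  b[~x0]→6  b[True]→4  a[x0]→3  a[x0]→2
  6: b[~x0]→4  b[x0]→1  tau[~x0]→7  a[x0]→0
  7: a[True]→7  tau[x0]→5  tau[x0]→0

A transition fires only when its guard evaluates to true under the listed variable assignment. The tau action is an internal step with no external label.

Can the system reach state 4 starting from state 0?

Answer: REACHABLE

Analysis:
After dropping false guards: 17 live edges.
Layer 0: {0}
Layer 1: {1}  total {0,1}
Layer 2: {4}  total {0,1,4}
Layer 3: {2,5}  total {0,1,2,4,5}
Layer 4: {3,6}  total {0,1,2,3,4,5,6}
R = {0,1,2,3,4,5,6}
Path to 4: a·a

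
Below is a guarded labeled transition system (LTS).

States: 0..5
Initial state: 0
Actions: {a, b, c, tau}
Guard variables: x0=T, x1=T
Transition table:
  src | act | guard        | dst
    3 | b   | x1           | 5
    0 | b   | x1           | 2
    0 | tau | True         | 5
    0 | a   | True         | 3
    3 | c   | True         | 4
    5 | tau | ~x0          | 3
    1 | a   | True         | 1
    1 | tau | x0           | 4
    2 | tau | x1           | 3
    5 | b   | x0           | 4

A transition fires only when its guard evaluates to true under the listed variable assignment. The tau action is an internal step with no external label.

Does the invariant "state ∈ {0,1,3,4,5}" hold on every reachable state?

Safe = {0,1,3,4,5}
Reachable = {0,2,3,4,5}
  0: ✓
  2: outside
  3: ✓
  4: ✓
  5: ✓
reach 2 via b — violates

Answer: INVARIANT VIOLATED at state 2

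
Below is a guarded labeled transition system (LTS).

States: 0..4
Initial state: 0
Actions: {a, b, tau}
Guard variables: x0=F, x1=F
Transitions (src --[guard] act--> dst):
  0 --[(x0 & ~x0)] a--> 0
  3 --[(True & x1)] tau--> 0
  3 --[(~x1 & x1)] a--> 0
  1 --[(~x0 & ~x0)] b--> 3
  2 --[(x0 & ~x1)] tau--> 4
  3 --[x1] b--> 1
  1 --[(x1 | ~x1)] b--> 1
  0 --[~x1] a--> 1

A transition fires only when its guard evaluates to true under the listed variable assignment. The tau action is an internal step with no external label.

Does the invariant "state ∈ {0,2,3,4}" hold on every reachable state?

Answer: INVARIANT VIOLATED at state 1

Analysis:
Allowed set {0,2,3,4}
Reachable = {0,1,3}
  0: ✓
  1: outside
  3: ✓
counterexample path to 1: a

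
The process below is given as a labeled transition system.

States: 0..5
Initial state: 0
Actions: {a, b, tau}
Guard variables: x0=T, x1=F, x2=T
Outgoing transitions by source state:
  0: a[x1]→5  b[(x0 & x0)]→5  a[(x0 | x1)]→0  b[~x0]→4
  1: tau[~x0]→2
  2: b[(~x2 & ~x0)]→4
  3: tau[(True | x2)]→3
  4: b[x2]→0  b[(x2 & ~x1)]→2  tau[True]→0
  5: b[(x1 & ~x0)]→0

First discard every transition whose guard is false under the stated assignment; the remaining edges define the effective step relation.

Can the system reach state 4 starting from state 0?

6 transition(s) survive guard evaluation.
depth 0: {0}
depth 1: {5}  total {0,5}
Reach set: {0,5}

Answer: UNREACHABLE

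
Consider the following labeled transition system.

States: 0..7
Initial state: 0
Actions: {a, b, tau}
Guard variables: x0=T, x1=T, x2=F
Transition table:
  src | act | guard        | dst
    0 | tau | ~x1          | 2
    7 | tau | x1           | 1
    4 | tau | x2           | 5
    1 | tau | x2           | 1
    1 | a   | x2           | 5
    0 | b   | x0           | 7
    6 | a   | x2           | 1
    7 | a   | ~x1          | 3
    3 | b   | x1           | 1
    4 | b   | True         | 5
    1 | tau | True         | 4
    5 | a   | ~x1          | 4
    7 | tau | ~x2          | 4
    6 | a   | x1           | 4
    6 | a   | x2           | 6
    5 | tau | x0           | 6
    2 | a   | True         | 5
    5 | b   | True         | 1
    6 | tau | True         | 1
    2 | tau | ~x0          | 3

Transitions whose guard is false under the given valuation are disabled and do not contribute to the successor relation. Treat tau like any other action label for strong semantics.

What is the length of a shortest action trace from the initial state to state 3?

BFS to 3:
  depth 0: {0}
  depth 1: {7}
  depth 2: {1,4}
  depth 3: {5}
  depth 4: {6}
3 never appears.

Answer: UNREACHABLE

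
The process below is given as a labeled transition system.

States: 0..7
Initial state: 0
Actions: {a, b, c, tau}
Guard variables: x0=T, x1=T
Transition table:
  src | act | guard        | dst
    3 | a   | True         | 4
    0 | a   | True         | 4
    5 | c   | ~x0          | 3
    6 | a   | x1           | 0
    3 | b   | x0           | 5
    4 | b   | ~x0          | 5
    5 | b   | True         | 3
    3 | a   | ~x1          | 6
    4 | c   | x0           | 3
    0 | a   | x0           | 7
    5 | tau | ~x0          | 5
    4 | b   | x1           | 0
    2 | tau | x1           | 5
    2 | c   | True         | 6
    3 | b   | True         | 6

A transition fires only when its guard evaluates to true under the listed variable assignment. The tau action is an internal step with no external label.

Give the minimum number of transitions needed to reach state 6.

Breadth-first toward 6:
  L0 = {0}
  L1 = {4,7}
  L2 = {3}
  L3 = {5,6}
first hit 6 at d=3 via a·c·b

Answer: 3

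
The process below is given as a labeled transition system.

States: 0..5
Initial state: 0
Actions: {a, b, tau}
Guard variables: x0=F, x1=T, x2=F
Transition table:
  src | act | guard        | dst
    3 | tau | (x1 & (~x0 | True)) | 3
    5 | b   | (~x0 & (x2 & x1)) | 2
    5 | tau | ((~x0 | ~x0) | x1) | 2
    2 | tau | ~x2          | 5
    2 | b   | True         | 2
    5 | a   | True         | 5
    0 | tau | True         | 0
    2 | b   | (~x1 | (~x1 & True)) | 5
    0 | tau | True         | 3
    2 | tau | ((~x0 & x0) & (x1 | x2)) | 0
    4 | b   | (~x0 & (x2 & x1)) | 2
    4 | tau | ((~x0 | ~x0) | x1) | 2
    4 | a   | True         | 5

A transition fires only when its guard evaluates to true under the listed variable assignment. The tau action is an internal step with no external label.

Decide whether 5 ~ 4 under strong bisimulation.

Refine partition for ~:
  round 0: {{0,1,2,3,4,5}}
  round 1: {{0,3},{1},{2},{4,5}}
stable after 2 split(s): 4 block(s)
[5]={4,5}  [4]={4,5}

Answer: BISIMILAR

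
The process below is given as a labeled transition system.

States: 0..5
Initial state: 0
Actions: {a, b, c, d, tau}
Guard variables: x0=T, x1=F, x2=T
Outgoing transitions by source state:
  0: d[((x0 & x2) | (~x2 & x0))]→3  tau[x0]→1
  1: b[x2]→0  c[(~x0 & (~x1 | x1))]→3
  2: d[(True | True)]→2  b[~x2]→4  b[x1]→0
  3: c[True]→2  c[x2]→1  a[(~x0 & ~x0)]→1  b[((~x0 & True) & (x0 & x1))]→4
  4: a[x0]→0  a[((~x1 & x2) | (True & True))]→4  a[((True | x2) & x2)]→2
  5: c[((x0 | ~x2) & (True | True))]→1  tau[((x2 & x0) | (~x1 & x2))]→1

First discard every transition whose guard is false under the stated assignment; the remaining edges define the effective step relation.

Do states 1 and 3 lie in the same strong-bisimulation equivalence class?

Answer: NOT BISIMILAR

Working:
Bisimulation quotient by refinement:
  π0 = {{0,1,2,3,4,5}}
  π1 = {{0},{1},{2},{3},{4},{5}}
6 equivalence class(es) (converged in 2)
[1]={1}  [3]={3}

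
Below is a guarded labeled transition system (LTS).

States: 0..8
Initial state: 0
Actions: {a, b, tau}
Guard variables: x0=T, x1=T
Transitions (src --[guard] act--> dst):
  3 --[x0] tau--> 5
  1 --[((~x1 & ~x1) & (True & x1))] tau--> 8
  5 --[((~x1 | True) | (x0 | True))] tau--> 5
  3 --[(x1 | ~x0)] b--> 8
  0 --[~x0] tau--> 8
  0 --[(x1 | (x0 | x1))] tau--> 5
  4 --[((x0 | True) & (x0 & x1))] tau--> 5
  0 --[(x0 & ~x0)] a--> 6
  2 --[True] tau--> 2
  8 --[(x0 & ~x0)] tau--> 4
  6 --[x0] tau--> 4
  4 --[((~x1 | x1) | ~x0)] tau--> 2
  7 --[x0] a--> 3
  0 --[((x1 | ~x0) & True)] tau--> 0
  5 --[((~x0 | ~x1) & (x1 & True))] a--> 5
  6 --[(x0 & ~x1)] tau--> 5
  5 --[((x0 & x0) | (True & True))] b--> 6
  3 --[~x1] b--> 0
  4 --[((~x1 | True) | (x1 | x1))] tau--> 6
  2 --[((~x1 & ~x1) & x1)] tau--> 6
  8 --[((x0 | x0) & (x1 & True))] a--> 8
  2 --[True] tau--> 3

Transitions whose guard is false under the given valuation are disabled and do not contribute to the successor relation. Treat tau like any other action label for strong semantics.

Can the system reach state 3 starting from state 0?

Answer: REACHABLE

Working:
Guard filter leaves 14 enabled edge(s).
L0 = {0}
L1 = {5}  total {0,5}
L2 = {6}  total {0,5,6}
L3 = {4}  total {0,4,5,6}
L4 = {2}  total {0,2,4,5,6}
L5 = {3}  total {0,2,3,4,5,6}
L6 = {8}  total {0,2,3,4,5,6,8}
Reachable = {0,2,3,4,5,6,8}
witness 3: tau·b·tau·tau·tau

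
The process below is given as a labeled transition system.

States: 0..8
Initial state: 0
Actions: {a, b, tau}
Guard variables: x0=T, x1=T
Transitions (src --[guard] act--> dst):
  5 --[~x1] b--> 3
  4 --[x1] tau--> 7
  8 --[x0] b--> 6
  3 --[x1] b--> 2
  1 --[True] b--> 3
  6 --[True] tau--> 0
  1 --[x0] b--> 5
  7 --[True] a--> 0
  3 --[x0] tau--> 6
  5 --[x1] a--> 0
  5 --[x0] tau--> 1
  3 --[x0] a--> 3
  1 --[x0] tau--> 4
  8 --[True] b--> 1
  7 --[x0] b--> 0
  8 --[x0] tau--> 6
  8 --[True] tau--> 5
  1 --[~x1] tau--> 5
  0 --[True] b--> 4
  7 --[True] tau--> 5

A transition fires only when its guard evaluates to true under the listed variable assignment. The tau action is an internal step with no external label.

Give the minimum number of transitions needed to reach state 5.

Answer: 3

Trace:
Breadth-first toward 5:
  Layer 0: {0}
  Layer 1: {4}
  Layer 2: {7}
  Layer 3: {5}
5 enters at depth 3; path b·tau·tau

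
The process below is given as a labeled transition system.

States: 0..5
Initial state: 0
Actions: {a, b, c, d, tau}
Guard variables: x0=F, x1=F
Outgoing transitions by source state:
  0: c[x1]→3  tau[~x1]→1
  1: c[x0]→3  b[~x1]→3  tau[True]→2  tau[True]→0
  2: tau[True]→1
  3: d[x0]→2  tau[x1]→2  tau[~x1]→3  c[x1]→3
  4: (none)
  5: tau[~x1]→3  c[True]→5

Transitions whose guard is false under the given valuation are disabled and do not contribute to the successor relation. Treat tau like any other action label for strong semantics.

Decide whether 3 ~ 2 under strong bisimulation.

Refine partition for ~:
  P[0] = {{0,1,2,3,4,5}}
  P[1] = {{0,2,3},{1},{4},{5}}
  P[2] = {{0,2},{1},{3},{4},{5}}
5 equivalence class(es) (converged in 3)
class of 3: {3}; class of 2: {0,2}

Answer: NOT BISIMILAR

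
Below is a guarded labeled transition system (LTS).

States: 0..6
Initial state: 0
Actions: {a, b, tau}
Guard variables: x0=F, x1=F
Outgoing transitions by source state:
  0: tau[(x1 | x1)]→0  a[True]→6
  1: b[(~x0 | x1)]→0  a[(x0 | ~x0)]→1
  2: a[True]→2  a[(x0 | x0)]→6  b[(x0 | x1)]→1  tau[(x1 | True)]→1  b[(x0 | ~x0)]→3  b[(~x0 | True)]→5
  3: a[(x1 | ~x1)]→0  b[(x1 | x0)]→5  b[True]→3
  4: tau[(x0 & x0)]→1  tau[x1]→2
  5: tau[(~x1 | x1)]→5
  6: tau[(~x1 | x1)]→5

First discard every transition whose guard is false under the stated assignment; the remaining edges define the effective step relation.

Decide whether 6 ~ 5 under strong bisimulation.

Answer: BISIMILAR

Analysis:
Compute ~ classes (split until stable):
  π0 = {{0,1,2,3,4,5,6}}
  π1 = {{0},{1,3},{2},{4},{5,6}}
  π2 = {{0},{1},{2},{3},{4},{5,6}}
stable after 3 split(s): 6 block(s)
class of 6: {5,6}; class of 5: {5,6}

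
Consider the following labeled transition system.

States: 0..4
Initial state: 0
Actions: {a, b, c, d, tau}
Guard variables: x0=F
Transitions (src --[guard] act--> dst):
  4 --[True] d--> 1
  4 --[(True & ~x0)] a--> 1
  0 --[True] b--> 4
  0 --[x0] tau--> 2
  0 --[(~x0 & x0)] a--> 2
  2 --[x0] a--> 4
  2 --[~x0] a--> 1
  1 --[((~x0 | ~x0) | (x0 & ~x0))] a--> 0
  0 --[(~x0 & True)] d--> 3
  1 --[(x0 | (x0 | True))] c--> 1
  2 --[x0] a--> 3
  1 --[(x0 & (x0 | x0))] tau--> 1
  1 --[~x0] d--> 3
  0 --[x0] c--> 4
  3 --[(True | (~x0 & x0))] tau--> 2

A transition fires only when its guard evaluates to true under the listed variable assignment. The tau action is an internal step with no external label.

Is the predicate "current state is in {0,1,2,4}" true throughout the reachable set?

Allowed set {0,1,2,4}
Reach set: {0,1,2,3,4}
  0: ✓
  1: ✓
  2: ✓
  3: outside
  4: ✓
witness against invariant: d → 3

Answer: INVARIANT VIOLATED at state 3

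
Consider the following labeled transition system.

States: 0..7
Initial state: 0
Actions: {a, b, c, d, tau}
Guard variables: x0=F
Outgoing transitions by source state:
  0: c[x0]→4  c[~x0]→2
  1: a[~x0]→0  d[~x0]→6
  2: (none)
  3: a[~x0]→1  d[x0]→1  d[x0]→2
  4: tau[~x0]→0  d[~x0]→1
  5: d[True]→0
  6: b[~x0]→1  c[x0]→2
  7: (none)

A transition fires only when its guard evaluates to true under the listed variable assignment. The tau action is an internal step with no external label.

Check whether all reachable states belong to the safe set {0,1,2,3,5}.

Inv-set: {0,1,2,3,5}
R = {0,2}
  0: ok
  2: ok

Answer: INVARIANT HOLDS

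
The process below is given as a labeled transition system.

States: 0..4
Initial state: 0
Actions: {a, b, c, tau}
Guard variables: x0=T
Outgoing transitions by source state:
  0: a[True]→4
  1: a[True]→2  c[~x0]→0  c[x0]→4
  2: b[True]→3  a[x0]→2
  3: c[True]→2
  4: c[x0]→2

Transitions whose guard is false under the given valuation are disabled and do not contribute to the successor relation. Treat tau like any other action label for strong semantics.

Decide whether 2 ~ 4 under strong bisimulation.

Answer: NOT BISIMILAR

Working:
Bisimulation quotient by refinement:
  round 0: {{0,1,2,3,4}}
  round 1: {{0},{1},{2},{3,4}}
4 equivalence class(es) (converged in 2)
class of 2: {2}; class of 4: {3,4}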